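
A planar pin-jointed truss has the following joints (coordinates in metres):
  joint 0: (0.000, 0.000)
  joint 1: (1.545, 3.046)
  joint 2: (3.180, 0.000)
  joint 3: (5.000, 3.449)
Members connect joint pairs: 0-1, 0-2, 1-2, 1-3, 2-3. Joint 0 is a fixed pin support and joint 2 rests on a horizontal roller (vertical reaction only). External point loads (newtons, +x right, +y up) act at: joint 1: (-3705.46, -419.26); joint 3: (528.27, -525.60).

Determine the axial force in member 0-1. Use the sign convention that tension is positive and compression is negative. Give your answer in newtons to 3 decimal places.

-3241.750

N=4 nodes, M=5 members, R=3 reactions → 2N=8, M+R=8
member 0 (0-1): L=3.4154, (cx,cy)=(0.4524,0.8918)
member 1 (0-2): L=3.1800, (cx,cy)=(1.0000,0.0000)
member 2 (1-2): L=3.4571, (cx,cy)=(0.4729,-0.8811)
member 3 (1-3): L=3.4784, (cx,cy)=(0.9933,0.1159)
member 4 (2-3): L=3.8997, (cx,cy)=(0.4667,0.8844)
solve A·x = −loads:
  F[0-1] = -3241.7501 N (compression)
  F[0-2] = -1710.7543 N (compression)
  F[1-2] = +2919.0824 N (tension)
  F[1-3] = +864.2829 N (tension)
  F[2-3] = -707.5092 N (compression)
  Rx@0 = +3177.1900 N
  Ry@0 = +2891.1088 N
  Ry@2 = -1946.2488 N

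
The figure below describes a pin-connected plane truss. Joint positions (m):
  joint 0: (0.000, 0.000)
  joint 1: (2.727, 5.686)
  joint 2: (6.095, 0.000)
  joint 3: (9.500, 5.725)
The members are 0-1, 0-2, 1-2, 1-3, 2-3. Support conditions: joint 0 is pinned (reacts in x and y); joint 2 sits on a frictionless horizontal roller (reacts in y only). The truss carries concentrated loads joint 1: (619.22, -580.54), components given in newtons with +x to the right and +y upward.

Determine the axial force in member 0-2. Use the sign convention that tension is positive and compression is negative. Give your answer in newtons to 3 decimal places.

N=4 nodes, M=5 members, R=3 reactions → 2N=8, M+R=8
member 0 (0-1): L=6.3061, (cx,cy)=(0.4324,0.9017)
member 1 (0-2): L=6.0950, (cx,cy)=(1.0000,0.0000)
member 2 (1-2): L=6.6086, (cx,cy)=(0.5096,-0.8604)
member 3 (1-3): L=6.7731, (cx,cy)=(1.0000,0.0058)
member 4 (2-3): L=6.6611, (cx,cy)=(0.5112,0.8595)
solve A·x = −loads:
  F[0-1] = +284.8850 N (tension)
  F[0-2] = +496.0251 N (tension)
  F[1-2] = -973.2920 N (compression)
  F[1-3] = -0.0000 N (compression)
  F[2-3] = -0.0000 N (compression)
  Rx@0 = -619.2200 N
  Ry@0 = -256.8706 N
  Ry@2 = +837.4106 N

496.025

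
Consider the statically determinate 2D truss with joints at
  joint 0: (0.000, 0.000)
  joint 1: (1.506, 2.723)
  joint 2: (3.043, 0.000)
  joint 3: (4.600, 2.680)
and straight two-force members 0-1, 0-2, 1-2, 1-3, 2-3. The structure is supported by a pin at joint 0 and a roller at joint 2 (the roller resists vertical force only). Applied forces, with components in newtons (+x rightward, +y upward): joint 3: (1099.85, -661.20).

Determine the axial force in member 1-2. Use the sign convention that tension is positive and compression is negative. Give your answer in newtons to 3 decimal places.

N=4 nodes, M=5 members, R=3 reactions → 2N=8, M+R=8
member 0 (0-1): L=3.1117, (cx,cy)=(0.4840,0.8751)
member 1 (0-2): L=3.0430, (cx,cy)=(1.0000,0.0000)
member 2 (1-2): L=3.1268, (cx,cy)=(0.4916,-0.8708)
member 3 (1-3): L=3.0943, (cx,cy)=(0.9999,-0.0139)
member 4 (2-3): L=3.0995, (cx,cy)=(0.5023,0.8647)
solve A·x = −loads:
  F[0-1] = +1493.5340 N (tension)
  F[0-2] = +377.0130 N (tension)
  F[1-2] = -1524.2849 N (compression)
  F[1-3] = +1472.2435 N (tension)
  F[2-3] = -741.0263 N (compression)
  Rx@0 = -1099.8500 N
  Ry@0 = -1306.9623 N
  Ry@2 = +1968.1623 N

-1524.285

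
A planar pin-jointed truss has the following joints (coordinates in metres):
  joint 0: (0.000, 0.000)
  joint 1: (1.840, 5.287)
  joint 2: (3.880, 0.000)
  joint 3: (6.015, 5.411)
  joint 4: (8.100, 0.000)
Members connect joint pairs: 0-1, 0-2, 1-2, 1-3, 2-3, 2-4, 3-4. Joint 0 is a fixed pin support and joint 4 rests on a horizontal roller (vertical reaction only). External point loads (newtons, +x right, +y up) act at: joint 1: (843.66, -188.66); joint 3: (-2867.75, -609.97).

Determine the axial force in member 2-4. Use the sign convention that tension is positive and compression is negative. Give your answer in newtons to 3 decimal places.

-334.942

N=5 nodes, M=7 members, R=3 reactions → 2N=10, M+R=10
member 0 (0-1): L=5.5980, (cx,cy)=(0.3287,0.9444)
member 1 (0-2): L=3.8800, (cx,cy)=(1.0000,0.0000)
member 2 (1-2): L=5.6669, (cx,cy)=(0.3600,-0.9330)
member 3 (1-3): L=4.1768, (cx,cy)=(0.9996,0.0297)
member 4 (2-3): L=5.8170, (cx,cy)=(0.3670,0.9302)
member 5 (2-4): L=4.2200, (cx,cy)=(1.0000,0.0000)
member 6 (3-4): L=5.7988, (cx,cy)=(0.3596,-0.9331)
solve A·x = −loads:
  F[0-1] = -1765.9925 N (compression)
  F[0-2] = -1443.6314 N (compression)
  F[1-2] = +1522.7198 N (tension)
  F[1-3] = -1973.1431 N (compression)
  F[2-3] = -1527.2202 N (compression)
  F[2-4] = -334.9417 N (compression)
  F[3-4] = +931.5405 N (tension)
  Rx@0 = +2024.0900 N
  Ry@0 = +1667.8721 N
  Ry@4 = -869.2421 N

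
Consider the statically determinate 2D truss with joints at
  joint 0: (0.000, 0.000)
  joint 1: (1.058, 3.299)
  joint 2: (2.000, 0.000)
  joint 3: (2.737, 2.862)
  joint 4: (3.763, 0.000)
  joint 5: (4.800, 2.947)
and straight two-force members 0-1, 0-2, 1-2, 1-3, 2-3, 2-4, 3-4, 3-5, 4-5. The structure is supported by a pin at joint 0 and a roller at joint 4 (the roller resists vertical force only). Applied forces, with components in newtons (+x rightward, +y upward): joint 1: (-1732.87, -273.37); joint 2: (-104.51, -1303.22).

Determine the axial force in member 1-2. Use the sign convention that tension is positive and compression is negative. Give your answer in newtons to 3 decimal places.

N=6 nodes, M=9 members, R=3 reactions → 2N=12, M+R=12
member 0 (0-1): L=3.4645, (cx,cy)=(0.3054,0.9522)
member 1 (0-2): L=2.0000, (cx,cy)=(1.0000,0.0000)
member 2 (1-2): L=3.4309, (cx,cy)=(0.2746,-0.9616)
member 3 (1-3): L=1.7349, (cx,cy)=(0.9678,-0.2519)
member 4 (2-3): L=2.9554, (cx,cy)=(0.2494,0.9684)
member 5 (2-4): L=1.7630, (cx,cy)=(1.0000,0.0000)
member 6 (3-4): L=3.0403, (cx,cy)=(0.3375,-0.9413)
member 7 (3-5): L=2.0648, (cx,cy)=(0.9992,0.0412)
member 8 (4-5): L=3.1241, (cx,cy)=(0.3319,0.9433)
solve A·x = −loads:
  F[0-1] = -2442.9793 N (compression)
  F[0-2] = -1091.3354 N (compression)
  F[1-2] = +2017.8088 N (tension)
  F[1-3] = +447.2207 N (tension)
  F[2-3] = -657.8231 N (compression)
  F[2-4] = -268.7558 N (compression)
  F[3-4] = +796.4047 N (tension)
  F[3-5] = +0.0000 N (tension)
  F[4-5] = -0.0000 N (compression)
  Rx@0 = +1837.3800 N
  Ry@0 = +2326.2771 N
  Ry@4 = -749.6871 N

2017.809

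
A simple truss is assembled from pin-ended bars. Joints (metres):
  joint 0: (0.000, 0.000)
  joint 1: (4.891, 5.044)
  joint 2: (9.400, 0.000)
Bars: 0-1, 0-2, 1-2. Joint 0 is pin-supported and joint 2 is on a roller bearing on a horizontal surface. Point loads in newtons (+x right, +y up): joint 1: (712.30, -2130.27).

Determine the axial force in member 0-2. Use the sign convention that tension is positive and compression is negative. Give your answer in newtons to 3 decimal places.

1332.531

N=3 nodes, M=3 members, R=3 reactions → 2N=6, M+R=6
member 0 (0-1): L=7.0259, (cx,cy)=(0.6961,0.7179)
member 1 (0-2): L=9.4000, (cx,cy)=(1.0000,0.0000)
member 2 (1-2): L=6.7656, (cx,cy)=(0.6665,-0.7455)
solve A·x = −loads:
  F[0-1] = -890.9634 N (compression)
  F[0-2] = +1332.5306 N (tension)
  F[1-2] = -1999.4093 N (compression)
  Rx@0 = -712.3000 N
  Ry@0 = +639.6326 N
  Ry@2 = +1490.6374 N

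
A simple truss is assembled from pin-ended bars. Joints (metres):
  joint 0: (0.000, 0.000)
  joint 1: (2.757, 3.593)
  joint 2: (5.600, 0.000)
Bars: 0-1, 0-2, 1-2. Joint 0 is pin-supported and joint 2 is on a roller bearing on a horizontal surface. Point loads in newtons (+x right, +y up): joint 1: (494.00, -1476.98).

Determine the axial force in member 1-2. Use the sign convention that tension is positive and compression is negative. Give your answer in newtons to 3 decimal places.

-1331.423

N=3 nodes, M=3 members, R=3 reactions → 2N=6, M+R=6
member 0 (0-1): L=4.5289, (cx,cy)=(0.6088,0.7934)
member 1 (0-2): L=5.6000, (cx,cy)=(1.0000,0.0000)
member 2 (1-2): L=4.5817, (cx,cy)=(0.6205,-0.7842)
solve A·x = −loads:
  F[0-1] = -545.6293 N (compression)
  F[0-2] = +826.1576 N (tension)
  F[1-2] = -1331.4230 N (compression)
  Rx@0 = -494.0000 N
  Ry@0 = +432.8772 N
  Ry@2 = +1044.1028 N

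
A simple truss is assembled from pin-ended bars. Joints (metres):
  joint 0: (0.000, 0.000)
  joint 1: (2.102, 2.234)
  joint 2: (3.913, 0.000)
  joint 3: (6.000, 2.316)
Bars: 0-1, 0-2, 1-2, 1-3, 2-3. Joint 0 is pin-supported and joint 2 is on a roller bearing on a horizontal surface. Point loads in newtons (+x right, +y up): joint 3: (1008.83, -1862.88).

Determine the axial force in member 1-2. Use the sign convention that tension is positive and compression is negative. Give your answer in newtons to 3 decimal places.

N=4 nodes, M=5 members, R=3 reactions → 2N=8, M+R=8
member 0 (0-1): L=3.0674, (cx,cy)=(0.6853,0.7283)
member 1 (0-2): L=3.9130, (cx,cy)=(1.0000,0.0000)
member 2 (1-2): L=2.8758, (cx,cy)=(0.6297,-0.7768)
member 3 (1-3): L=3.8989, (cx,cy)=(0.9998,0.0210)
member 4 (2-3): L=3.1176, (cx,cy)=(0.6694,0.7429)
solve A·x = −loads:
  F[0-1] = +2184.0953 N (tension)
  F[0-2] = -487.8497 N (compression)
  F[1-2] = -1973.4919 N (compression)
  F[1-3] = +2740.0494 N (tension)
  F[2-3] = -2585.2222 N (compression)
  Rx@0 = -1008.8300 N
  Ry@0 = -1590.6672 N
  Ry@2 = +3453.5472 N

-1973.492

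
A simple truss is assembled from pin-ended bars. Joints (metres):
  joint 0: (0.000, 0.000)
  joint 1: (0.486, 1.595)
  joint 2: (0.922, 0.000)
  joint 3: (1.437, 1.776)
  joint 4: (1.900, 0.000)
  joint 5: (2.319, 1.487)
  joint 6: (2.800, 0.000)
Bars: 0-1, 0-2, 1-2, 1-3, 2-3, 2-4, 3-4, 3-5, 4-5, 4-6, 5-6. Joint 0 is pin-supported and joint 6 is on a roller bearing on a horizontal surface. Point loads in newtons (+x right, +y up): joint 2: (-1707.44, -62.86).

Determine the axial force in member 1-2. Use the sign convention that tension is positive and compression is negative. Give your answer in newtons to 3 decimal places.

39.137

N=7 nodes, M=11 members, R=3 reactions → 2N=14, M+R=14
member 0 (0-1): L=1.6674, (cx,cy)=(0.2915,0.9566)
member 1 (0-2): L=0.9220, (cx,cy)=(1.0000,0.0000)
member 2 (1-2): L=1.6535, (cx,cy)=(0.2637,-0.9646)
member 3 (1-3): L=0.9681, (cx,cy)=(0.9824,0.1870)
member 4 (2-3): L=1.8492, (cx,cy)=(0.2785,0.9604)
member 5 (2-4): L=0.9780, (cx,cy)=(1.0000,0.0000)
member 6 (3-4): L=1.8354, (cx,cy)=(0.2523,-0.9677)
member 7 (3-5): L=0.9281, (cx,cy)=(0.9503,-0.3114)
member 8 (4-5): L=1.5449, (cx,cy)=(0.2712,0.9625)
member 9 (4-6): L=0.9000, (cx,cy)=(1.0000,0.0000)
member 10 (5-6): L=1.5629, (cx,cy)=(0.3078,-0.9515)
solve A·x = −loads:
  F[0-1] = -44.0749 N (compression)
  F[0-2] = -1694.5934 N (compression)
  F[1-2] = +39.1370 N (tension)
  F[1-3] = -23.5821 N (compression)
  F[2-3] = +26.1424 N (tension)
  F[2-4] = +15.8855 N (tension)
  F[3-4] = -17.5071 N (compression)
  F[3-5] = -12.0690 N (compression)
  F[4-5] = +17.6006 N (tension)
  F[4-6] = +6.6955 N (tension)
  F[5-6] = -21.7549 N (compression)
  Rx@0 = +1707.4400 N
  Ry@0 = +42.1611 N
  Ry@6 = +20.6989 N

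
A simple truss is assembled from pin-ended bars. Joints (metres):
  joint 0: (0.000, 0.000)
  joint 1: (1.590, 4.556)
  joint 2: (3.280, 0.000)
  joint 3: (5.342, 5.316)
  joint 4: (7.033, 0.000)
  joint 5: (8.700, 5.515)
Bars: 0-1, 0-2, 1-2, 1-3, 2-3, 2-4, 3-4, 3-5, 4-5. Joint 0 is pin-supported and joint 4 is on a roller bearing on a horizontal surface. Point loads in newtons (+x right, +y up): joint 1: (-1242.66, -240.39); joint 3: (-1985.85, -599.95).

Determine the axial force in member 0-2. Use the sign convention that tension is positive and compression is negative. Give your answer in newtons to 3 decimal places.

-2308.457

N=6 nodes, M=9 members, R=3 reactions → 2N=12, M+R=12
member 0 (0-1): L=4.8255, (cx,cy)=(0.3295,0.9442)
member 1 (0-2): L=3.2800, (cx,cy)=(1.0000,0.0000)
member 2 (1-2): L=4.8593, (cx,cy)=(0.3478,-0.9376)
member 3 (1-3): L=3.8282, (cx,cy)=(0.9801,0.1985)
member 4 (2-3): L=5.7019, (cx,cy)=(0.3616,0.9323)
member 5 (2-4): L=3.7530, (cx,cy)=(1.0000,0.0000)
member 6 (3-4): L=5.5785, (cx,cy)=(0.3031,-0.9529)
member 7 (3-5): L=3.3639, (cx,cy)=(0.9982,0.0592)
member 8 (4-5): L=5.7614, (cx,cy)=(0.2893,0.9572)
solve A·x = −loads:
  F[0-1] = -2792.2614 N (compression)
  F[0-2] = -2308.4569 N (compression)
  F[1-2] = +2441.6991 N (tension)
  F[1-3] = -537.2698 N (compression)
  F[2-3] = -2455.4606 N (compression)
  F[2-4] = -571.2972 N (compression)
  F[3-4] = +1884.6628 N (tension)
  F[3-5] = +0.0000 N (tension)
  F[4-5] = +0.0000 N (tension)
  Rx@0 = +3228.5100 N
  Ry@0 = +2636.3281 N
  Ry@4 = -1795.9881 N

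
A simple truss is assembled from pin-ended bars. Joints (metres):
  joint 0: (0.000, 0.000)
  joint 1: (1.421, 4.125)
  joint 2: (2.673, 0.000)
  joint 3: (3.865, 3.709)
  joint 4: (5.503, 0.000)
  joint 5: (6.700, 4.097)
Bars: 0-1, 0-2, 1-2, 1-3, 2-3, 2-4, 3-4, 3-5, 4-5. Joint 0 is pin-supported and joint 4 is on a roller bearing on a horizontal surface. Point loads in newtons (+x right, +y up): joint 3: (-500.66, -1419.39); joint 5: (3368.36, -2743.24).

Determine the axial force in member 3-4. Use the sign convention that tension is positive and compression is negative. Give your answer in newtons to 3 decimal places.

-3464.778

N=6 nodes, M=9 members, R=3 reactions → 2N=12, M+R=12
member 0 (0-1): L=4.3629, (cx,cy)=(0.3257,0.9455)
member 1 (0-2): L=2.6730, (cx,cy)=(1.0000,0.0000)
member 2 (1-2): L=4.3108, (cx,cy)=(0.2904,-0.9569)
member 3 (1-3): L=2.4792, (cx,cy)=(0.9858,-0.1678)
member 4 (2-3): L=3.8958, (cx,cy)=(0.3060,0.9520)
member 5 (2-4): L=2.8300, (cx,cy)=(1.0000,0.0000)
member 6 (3-4): L=4.0546, (cx,cy)=(0.4040,-0.9148)
member 7 (3-5): L=2.8614, (cx,cy)=(0.9908,0.1356)
member 8 (4-5): L=4.2683, (cx,cy)=(0.2804,0.9599)
solve A·x = −loads:
  F[0-1] = +2479.7380 N (tension)
  F[0-2] = +2060.0467 N (tension)
  F[1-2] = -2735.1036 N (compression)
  F[1-3] = +1625.0571 N (tension)
  F[2-3] = +2749.0475 N (tension)
  F[2-4] = +424.5647 N (tension)
  F[3-4] = -3464.7783 N (compression)
  F[3-5] = +4384.0083 N (tension)
  F[4-5] = -3477.2336 N (compression)
  Rx@0 = -2867.7000 N
  Ry@0 = -2344.5249 N
  Ry@4 = +6507.1549 N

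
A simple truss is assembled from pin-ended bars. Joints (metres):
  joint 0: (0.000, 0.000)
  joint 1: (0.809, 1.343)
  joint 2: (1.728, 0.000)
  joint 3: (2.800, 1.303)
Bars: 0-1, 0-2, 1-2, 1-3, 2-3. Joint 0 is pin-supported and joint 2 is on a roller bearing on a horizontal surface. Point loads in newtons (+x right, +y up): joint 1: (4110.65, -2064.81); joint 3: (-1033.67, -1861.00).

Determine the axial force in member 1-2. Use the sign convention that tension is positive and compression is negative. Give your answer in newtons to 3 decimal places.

N=4 nodes, M=5 members, R=3 reactions → 2N=8, M+R=8
member 0 (0-1): L=1.5678, (cx,cy)=(0.5160,0.8566)
member 1 (0-2): L=1.7280, (cx,cy)=(1.0000,0.0000)
member 2 (1-2): L=1.6273, (cx,cy)=(0.5647,-0.8253)
member 3 (1-3): L=1.9914, (cx,cy)=(0.9998,-0.0201)
member 4 (2-3): L=1.6873, (cx,cy)=(0.6353,0.7722)
solve A·x = −loads:
  F[0-1] = +2885.5511 N (tension)
  F[0-2] = +1588.0480 N (tension)
  F[1-2] = -5508.9110 N (compression)
  F[1-3] = +489.4169 N (tension)
  F[2-3] = -2397.1485 N (compression)
  Rx@0 = -3076.9800 N
  Ry@0 = -2471.7376 N
  Ry@2 = +6397.5476 N

-5508.911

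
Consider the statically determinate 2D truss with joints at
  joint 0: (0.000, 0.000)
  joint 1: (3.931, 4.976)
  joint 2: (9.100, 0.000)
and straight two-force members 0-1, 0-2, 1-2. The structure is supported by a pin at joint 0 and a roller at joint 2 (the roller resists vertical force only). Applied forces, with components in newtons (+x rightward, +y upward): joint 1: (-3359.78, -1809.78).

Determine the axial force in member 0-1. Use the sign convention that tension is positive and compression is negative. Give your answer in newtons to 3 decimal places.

-3651.360

N=3 nodes, M=3 members, R=3 reactions → 2N=6, M+R=6
member 0 (0-1): L=6.3414, (cx,cy)=(0.6199,0.7847)
member 1 (0-2): L=9.1000, (cx,cy)=(1.0000,0.0000)
member 2 (1-2): L=7.1749, (cx,cy)=(0.7204,-0.6935)
solve A·x = −loads:
  F[0-1] = -3651.3595 N (compression)
  F[0-2] = -1096.3212 N (compression)
  F[1-2] = +1521.7627 N (tension)
  Rx@0 = +3359.7800 N
  Ry@0 = +2865.1668 N
  Ry@2 = -1055.3868 N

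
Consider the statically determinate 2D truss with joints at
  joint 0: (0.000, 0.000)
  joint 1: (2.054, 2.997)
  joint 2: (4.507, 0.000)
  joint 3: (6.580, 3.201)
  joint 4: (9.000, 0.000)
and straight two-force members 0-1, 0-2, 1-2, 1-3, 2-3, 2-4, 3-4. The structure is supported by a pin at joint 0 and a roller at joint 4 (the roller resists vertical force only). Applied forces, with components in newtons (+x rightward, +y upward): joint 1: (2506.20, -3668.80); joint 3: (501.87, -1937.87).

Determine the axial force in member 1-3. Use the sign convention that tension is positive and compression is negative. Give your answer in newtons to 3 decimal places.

N=5 nodes, M=7 members, R=3 reactions → 2N=10, M+R=10
member 0 (0-1): L=3.6333, (cx,cy)=(0.5653,0.8249)
member 1 (0-2): L=4.5070, (cx,cy)=(1.0000,0.0000)
member 2 (1-2): L=3.8729, (cx,cy)=(0.6334,-0.7738)
member 3 (1-3): L=4.5306, (cx,cy)=(0.9990,0.0450)
member 4 (2-3): L=3.8136, (cx,cy)=(0.5436,0.8394)
member 5 (2-4): L=4.4930, (cx,cy)=(1.0000,0.0000)
member 6 (3-4): L=4.0128, (cx,cy)=(0.6031,-0.7977)
solve A·x = −loads:
  F[0-1] = -2836.2192 N (compression)
  F[0-2] = +4611.4558 N (tension)
  F[1-2] = -1887.5150 N (compression)
  F[1-3] = -2917.0332 N (compression)
  F[2-3] = +1740.1836 N (tension)
  F[2-4] = +2470.0201 N (tension)
  F[3-4] = -4095.7727 N (compression)
  Rx@0 = -3008.0700 N
  Ry@0 = +2339.5070 N
  Ry@4 = +3267.1630 N

-2917.033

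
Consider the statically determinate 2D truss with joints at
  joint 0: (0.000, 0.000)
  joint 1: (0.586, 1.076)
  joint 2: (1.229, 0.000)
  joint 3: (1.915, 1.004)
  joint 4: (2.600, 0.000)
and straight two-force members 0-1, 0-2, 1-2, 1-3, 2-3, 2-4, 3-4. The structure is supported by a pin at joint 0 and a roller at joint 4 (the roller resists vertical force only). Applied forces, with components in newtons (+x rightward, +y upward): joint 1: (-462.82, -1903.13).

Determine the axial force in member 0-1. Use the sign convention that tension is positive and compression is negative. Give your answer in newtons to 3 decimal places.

-1896.739

N=5 nodes, M=7 members, R=3 reactions → 2N=10, M+R=10
member 0 (0-1): L=1.2252, (cx,cy)=(0.4783,0.8782)
member 1 (0-2): L=1.2290, (cx,cy)=(1.0000,0.0000)
member 2 (1-2): L=1.2535, (cx,cy)=(0.5130,-0.8584)
member 3 (1-3): L=1.3309, (cx,cy)=(0.9985,-0.0541)
member 4 (2-3): L=1.2160, (cx,cy)=(0.5642,0.8257)
member 5 (2-4): L=1.3710, (cx,cy)=(1.0000,0.0000)
member 6 (3-4): L=1.2154, (cx,cy)=(0.5636,-0.8261)
solve A·x = −loads:
  F[0-1] = -1896.7390 N (compression)
  F[0-2] = +444.3527 N (tension)
  F[1-2] = -256.8295 N (compression)
  F[1-3] = -313.0654 N (compression)
  F[2-3] = +267.0123 N (tension)
  F[2-4] = +161.9711 N (tension)
  F[3-4] = -287.3906 N (compression)
  Rx@0 = +462.8200 N
  Ry@0 = +1665.7301 N
  Ry@4 = +237.3999 N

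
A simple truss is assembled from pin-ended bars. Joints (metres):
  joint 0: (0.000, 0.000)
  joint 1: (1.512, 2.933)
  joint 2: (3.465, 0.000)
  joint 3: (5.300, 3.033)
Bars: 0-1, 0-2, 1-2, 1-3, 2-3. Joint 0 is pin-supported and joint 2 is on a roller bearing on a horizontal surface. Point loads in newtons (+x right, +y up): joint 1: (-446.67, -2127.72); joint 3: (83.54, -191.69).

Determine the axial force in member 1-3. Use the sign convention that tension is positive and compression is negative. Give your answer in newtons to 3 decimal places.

202.824

N=4 nodes, M=5 members, R=3 reactions → 2N=8, M+R=8
member 0 (0-1): L=3.2998, (cx,cy)=(0.4582,0.8888)
member 1 (0-2): L=3.4650, (cx,cy)=(1.0000,0.0000)
member 2 (1-2): L=3.5237, (cx,cy)=(0.5542,-0.8324)
member 3 (1-3): L=3.7893, (cx,cy)=(0.9997,0.0264)
member 4 (2-3): L=3.5449, (cx,cy)=(0.5176,0.8556)
solve A·x = −loads:
  F[0-1] = -1578.1297 N (compression)
  F[0-2] = +359.9857 N (tension)
  F[1-2] = -864.6025 N (compression)
  F[1-3] = +202.8236 N (tension)
  F[2-3] = -230.2987 N (compression)
  Rx@0 = +363.1300 N
  Ry@0 = +1402.7106 N
  Ry@2 = +916.6994 N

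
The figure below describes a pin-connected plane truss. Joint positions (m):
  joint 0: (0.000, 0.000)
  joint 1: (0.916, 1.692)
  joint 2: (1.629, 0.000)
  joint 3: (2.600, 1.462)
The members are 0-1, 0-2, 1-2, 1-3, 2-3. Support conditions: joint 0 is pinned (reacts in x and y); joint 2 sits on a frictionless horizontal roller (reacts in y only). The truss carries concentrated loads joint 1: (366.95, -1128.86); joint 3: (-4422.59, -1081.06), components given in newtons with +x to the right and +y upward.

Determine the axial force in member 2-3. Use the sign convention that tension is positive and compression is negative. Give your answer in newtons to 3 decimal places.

N=4 nodes, M=5 members, R=3 reactions → 2N=8, M+R=8
member 0 (0-1): L=1.9240, (cx,cy)=(0.4761,0.8794)
member 1 (0-2): L=1.6290, (cx,cy)=(1.0000,0.0000)
member 2 (1-2): L=1.8361, (cx,cy)=(0.3883,-0.9215)
member 3 (1-3): L=1.6996, (cx,cy)=(0.9908,-0.1353)
member 4 (2-3): L=1.7551, (cx,cy)=(0.5533,0.8330)
solve A·x = −loads:
  F[0-1] = -3909.2102 N (compression)
  F[0-2] = -2194.5345 N (compression)
  F[1-2] = +3008.9275 N (tension)
  F[1-3] = -3428.0294 N (compression)
  F[2-3] = -1854.6548 N (compression)
  Rx@0 = +4055.6400 N
  Ry@0 = +3437.7625 N
  Ry@2 = -1227.8425 N

-1854.655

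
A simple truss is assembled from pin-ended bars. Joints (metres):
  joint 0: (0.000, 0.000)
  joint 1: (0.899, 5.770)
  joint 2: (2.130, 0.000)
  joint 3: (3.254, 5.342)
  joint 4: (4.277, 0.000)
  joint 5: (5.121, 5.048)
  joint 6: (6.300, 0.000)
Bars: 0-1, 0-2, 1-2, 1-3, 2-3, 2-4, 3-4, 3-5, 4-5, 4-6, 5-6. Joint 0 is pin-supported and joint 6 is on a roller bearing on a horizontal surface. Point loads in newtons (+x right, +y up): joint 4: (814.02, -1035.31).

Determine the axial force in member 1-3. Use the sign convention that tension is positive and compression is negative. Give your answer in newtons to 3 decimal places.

N=7 nodes, M=11 members, R=3 reactions → 2N=14, M+R=14
member 0 (0-1): L=5.8396, (cx,cy)=(0.1539,0.9881)
member 1 (0-2): L=2.1300, (cx,cy)=(1.0000,0.0000)
member 2 (1-2): L=5.8999, (cx,cy)=(0.2086,-0.9780)
member 3 (1-3): L=2.3936, (cx,cy)=(0.9839,-0.1788)
member 4 (2-3): L=5.4590, (cx,cy)=(0.2059,0.9786)
member 5 (2-4): L=2.1470, (cx,cy)=(1.0000,0.0000)
member 6 (3-4): L=5.4391, (cx,cy)=(0.1881,-0.9822)
member 7 (3-5): L=1.8900, (cx,cy)=(0.9878,-0.1556)
member 8 (4-5): L=5.1181, (cx,cy)=(0.1649,0.9863)
member 9 (4-6): L=2.0230, (cx,cy)=(1.0000,0.0000)
member 10 (5-6): L=5.1839, (cx,cy)=(0.2274,-0.9738)
solve A·x = −loads:
  F[0-1] = -336.4605 N (compression)
  F[0-2] = +865.8176 N (tension)
  F[1-2] = +363.6571 N (tension)
  F[1-3] = -129.7658 N (compression)
  F[2-3] = -363.4406 N (compression)
  F[2-4] = +1016.5267 N (tension)
  F[3-4] = +382.4937 N (tension)
  F[3-5] = -277.8294 N (compression)
  F[4-5] = +668.7990 N (tension)
  F[4-6] = +164.1586 N (tension)
  F[5-6] = -721.7762 N (compression)
  Rx@0 = -814.0200 N
  Ry@0 = +332.4495 N
  Ry@6 = +702.8605 N

-129.766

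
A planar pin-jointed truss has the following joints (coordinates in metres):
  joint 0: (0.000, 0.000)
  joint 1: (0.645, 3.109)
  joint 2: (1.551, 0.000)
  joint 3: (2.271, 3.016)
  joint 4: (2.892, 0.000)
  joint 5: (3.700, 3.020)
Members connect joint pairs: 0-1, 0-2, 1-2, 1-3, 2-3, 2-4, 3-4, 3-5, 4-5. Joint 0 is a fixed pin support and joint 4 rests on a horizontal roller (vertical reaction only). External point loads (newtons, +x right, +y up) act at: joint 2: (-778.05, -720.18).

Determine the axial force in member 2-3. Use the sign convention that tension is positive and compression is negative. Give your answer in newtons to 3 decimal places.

N=6 nodes, M=9 members, R=3 reactions → 2N=12, M+R=12
member 0 (0-1): L=3.1752, (cx,cy)=(0.2031,0.9792)
member 1 (0-2): L=1.5510, (cx,cy)=(1.0000,0.0000)
member 2 (1-2): L=3.2383, (cx,cy)=(0.2798,-0.9601)
member 3 (1-3): L=1.6287, (cx,cy)=(0.9984,-0.0571)
member 4 (2-3): L=3.1008, (cx,cy)=(0.2322,0.9727)
member 5 (2-4): L=1.3410, (cx,cy)=(1.0000,0.0000)
member 6 (3-4): L=3.0793, (cx,cy)=(0.2017,-0.9795)
member 7 (3-5): L=1.4290, (cx,cy)=(1.0000,0.0028)
member 8 (4-5): L=3.1262, (cx,cy)=(0.2585,0.9660)
solve A·x = −loads:
  F[0-1] = -341.0532 N (compression)
  F[0-2] = -708.7696 N (compression)
  F[1-2] = +357.9259 N (tension)
  F[1-3] = -169.6959 N (compression)
  F[2-3] = +387.1287 N (tension)
  F[2-4] = +79.5270 N (tension)
  F[3-4] = -394.3400 N (compression)
  F[3-5] = -0.0000 N (tension)
  F[4-5] = +0.0000 N (tension)
  Rx@0 = +778.0500 N
  Ry@0 = +333.9424 N
  Ry@4 = +386.2376 N

387.129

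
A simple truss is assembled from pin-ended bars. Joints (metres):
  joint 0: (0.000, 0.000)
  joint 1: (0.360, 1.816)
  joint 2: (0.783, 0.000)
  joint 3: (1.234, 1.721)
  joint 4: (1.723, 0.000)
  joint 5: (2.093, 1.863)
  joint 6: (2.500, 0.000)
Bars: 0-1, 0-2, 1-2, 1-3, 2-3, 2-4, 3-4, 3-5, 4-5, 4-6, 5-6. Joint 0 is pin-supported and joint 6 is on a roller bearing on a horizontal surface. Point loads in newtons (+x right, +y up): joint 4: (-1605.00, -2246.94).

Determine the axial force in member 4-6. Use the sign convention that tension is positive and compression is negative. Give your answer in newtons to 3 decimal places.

338.313

N=7 nodes, M=11 members, R=3 reactions → 2N=14, M+R=14
member 0 (0-1): L=1.8513, (cx,cy)=(0.1945,0.9809)
member 1 (0-2): L=0.7830, (cx,cy)=(1.0000,0.0000)
member 2 (1-2): L=1.8646, (cx,cy)=(0.2269,-0.9739)
member 3 (1-3): L=0.8791, (cx,cy)=(0.9941,-0.1081)
member 4 (2-3): L=1.7791, (cx,cy)=(0.2535,0.9673)
member 5 (2-4): L=0.9400, (cx,cy)=(1.0000,0.0000)
member 6 (3-4): L=1.7891, (cx,cy)=(0.2733,-0.9619)
member 7 (3-5): L=0.8707, (cx,cy)=(0.9866,0.1631)
member 8 (4-5): L=1.8994, (cx,cy)=(0.1948,0.9808)
member 9 (4-6): L=0.7770, (cx,cy)=(1.0000,0.0000)
member 10 (5-6): L=1.9069, (cx,cy)=(0.2134,-0.9770)
solve A·x = −loads:
  F[0-1] = -711.9387 N (compression)
  F[0-2] = -1466.5608 N (compression)
  F[1-2] = +751.5215 N (tension)
  F[1-3] = -310.7464 N (compression)
  F[2-3] = -756.6428 N (compression)
  F[2-4] = -1104.2664 N (compression)
  F[3-4] = +611.2303 N (tension)
  F[3-5] = -676.8569 N (compression)
  F[4-5] = +1691.3849 N (tension)
  F[4-6] = +338.3127 N (tension)
  F[5-6] = -1585.1150 N (compression)
  Rx@0 = +1605.0000 N
  Ry@0 = +698.3490 N
  Ry@6 = +1548.5910 N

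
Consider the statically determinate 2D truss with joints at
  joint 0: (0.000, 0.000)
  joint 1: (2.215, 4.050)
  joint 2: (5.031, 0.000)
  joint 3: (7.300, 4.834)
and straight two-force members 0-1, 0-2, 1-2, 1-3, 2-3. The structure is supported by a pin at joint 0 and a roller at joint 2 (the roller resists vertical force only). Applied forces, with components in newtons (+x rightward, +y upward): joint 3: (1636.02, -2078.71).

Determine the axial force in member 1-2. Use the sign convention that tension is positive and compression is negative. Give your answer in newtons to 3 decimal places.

N=4 nodes, M=5 members, R=3 reactions → 2N=8, M+R=8
member 0 (0-1): L=4.6161, (cx,cy)=(0.4798,0.8774)
member 1 (0-2): L=5.0310, (cx,cy)=(1.0000,0.0000)
member 2 (1-2): L=4.9328, (cx,cy)=(0.5709,-0.8210)
member 3 (1-3): L=5.1451, (cx,cy)=(0.9883,0.1524)
member 4 (2-3): L=5.3400, (cx,cy)=(0.4249,0.9052)
solve A·x = −loads:
  F[0-1] = +2860.2546 N (tension)
  F[0-2] = +263.5600 N (tension)
  F[1-2] = -2527.7476 N (compression)
  F[1-3] = +2848.7535 N (tension)
  F[2-3] = -2775.8419 N (compression)
  Rx@0 = -1636.0200 N
  Ry@0 = -2509.4641 N
  Ry@2 = +4588.1741 N

-2527.748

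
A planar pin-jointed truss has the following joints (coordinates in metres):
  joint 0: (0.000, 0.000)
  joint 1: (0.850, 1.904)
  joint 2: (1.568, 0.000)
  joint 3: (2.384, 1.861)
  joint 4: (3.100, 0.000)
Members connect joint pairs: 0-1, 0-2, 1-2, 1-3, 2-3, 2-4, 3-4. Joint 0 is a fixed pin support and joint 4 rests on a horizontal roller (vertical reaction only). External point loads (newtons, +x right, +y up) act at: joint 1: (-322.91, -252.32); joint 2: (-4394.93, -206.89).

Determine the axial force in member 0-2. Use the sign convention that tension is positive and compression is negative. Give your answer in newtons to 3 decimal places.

-4501.899

N=5 nodes, M=7 members, R=3 reactions → 2N=10, M+R=10
member 0 (0-1): L=2.0851, (cx,cy)=(0.4077,0.9131)
member 1 (0-2): L=1.5680, (cx,cy)=(1.0000,0.0000)
member 2 (1-2): L=2.0349, (cx,cy)=(0.3528,-0.9357)
member 3 (1-3): L=1.5346, (cx,cy)=(0.9996,-0.0280)
member 4 (2-3): L=2.0320, (cx,cy)=(0.4016,0.9158)
member 5 (2-4): L=1.5320, (cx,cy)=(1.0000,0.0000)
member 6 (3-4): L=1.9940, (cx,cy)=(0.3591,-0.9333)
solve A·x = −loads:
  F[0-1] = -529.7211 N (compression)
  F[0-2] = -4501.8987 N (compression)
  F[1-2] = +246.6972 N (tension)
  F[1-3] = +19.9304 N (tension)
  F[2-3] = -26.1402 N (compression)
  F[2-4] = -9.4255 N (compression)
  F[3-4] = +26.2491 N (tension)
  Rx@0 = +4717.8400 N
  Ry@0 = +483.7084 N
  Ry@4 = -24.4984 N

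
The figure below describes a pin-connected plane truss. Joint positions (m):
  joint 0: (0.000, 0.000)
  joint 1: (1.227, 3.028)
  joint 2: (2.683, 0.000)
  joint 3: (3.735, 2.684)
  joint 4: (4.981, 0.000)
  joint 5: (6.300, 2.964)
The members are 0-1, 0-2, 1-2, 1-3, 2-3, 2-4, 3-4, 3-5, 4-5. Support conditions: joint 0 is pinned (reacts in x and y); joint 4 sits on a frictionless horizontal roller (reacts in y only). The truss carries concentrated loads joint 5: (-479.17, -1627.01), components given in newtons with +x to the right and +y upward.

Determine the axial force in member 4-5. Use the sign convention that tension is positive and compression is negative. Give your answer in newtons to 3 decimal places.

N=6 nodes, M=9 members, R=3 reactions → 2N=12, M+R=12
member 0 (0-1): L=3.2672, (cx,cy)=(0.3756,0.9268)
member 1 (0-2): L=2.6830, (cx,cy)=(1.0000,0.0000)
member 2 (1-2): L=3.3599, (cx,cy)=(0.4334,-0.9012)
member 3 (1-3): L=2.5315, (cx,cy)=(0.9907,-0.1359)
member 4 (2-3): L=2.8828, (cx,cy)=(0.3649,0.9310)
member 5 (2-4): L=2.2980, (cx,cy)=(1.0000,0.0000)
member 6 (3-4): L=2.9591, (cx,cy)=(0.4211,-0.9070)
member 7 (3-5): L=2.5802, (cx,cy)=(0.9941,0.1085)
member 8 (4-5): L=3.2442, (cx,cy)=(0.4066,0.9136)
solve A·x = −loads:
  F[0-1] = +157.2151 N (tension)
  F[0-2] = -538.2131 N (compression)
  F[1-2] = -182.7130 N (compression)
  F[1-3] = +139.5159 N (tension)
  F[2-3] = +176.8624 N (tension)
  F[2-4] = -681.9328 N (compression)
  F[3-4] = -129.6684 N (compression)
  F[3-5] = +258.8914 N (tension)
  F[4-5] = -1811.5877 N (compression)
  Rx@0 = +479.1700 N
  Ry@0 = -145.7069 N
  Ry@4 = +1772.7169 N

-1811.588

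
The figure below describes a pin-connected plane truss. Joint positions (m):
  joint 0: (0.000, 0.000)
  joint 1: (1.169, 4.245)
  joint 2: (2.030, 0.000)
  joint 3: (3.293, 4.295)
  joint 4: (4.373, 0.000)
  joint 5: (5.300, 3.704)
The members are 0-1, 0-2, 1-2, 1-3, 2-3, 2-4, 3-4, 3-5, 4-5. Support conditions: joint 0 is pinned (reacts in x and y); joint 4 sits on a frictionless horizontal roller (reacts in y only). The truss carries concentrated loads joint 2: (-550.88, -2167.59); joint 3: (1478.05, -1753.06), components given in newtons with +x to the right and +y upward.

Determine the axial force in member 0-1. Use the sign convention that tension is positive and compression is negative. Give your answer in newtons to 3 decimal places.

-147.945

N=6 nodes, M=9 members, R=3 reactions → 2N=12, M+R=12
member 0 (0-1): L=4.4030, (cx,cy)=(0.2655,0.9641)
member 1 (0-2): L=2.0300, (cx,cy)=(1.0000,0.0000)
member 2 (1-2): L=4.3314, (cx,cy)=(0.1988,-0.9800)
member 3 (1-3): L=2.1246, (cx,cy)=(0.9997,0.0235)
member 4 (2-3): L=4.4769, (cx,cy)=(0.2821,0.9594)
member 5 (2-4): L=2.3430, (cx,cy)=(1.0000,0.0000)
member 6 (3-4): L=4.4287, (cx,cy)=(0.2439,-0.9698)
member 7 (3-5): L=2.0922, (cx,cy)=(0.9593,-0.2825)
member 8 (4-5): L=3.8182, (cx,cy)=(0.2428,0.9701)
solve A·x = −loads:
  F[0-1] = -147.9447 N (compression)
  F[0-2] = +966.4493 N (tension)
  F[1-2] = +143.9089 N (tension)
  F[1-3] = -67.9042 N (compression)
  F[2-3] = +2112.3575 N (tension)
  F[2-4] = +950.0014 N (tension)
  F[3-4] = -3895.6256 N (compression)
  F[3-5] = +0.0000 N (tension)
  F[4-5] = -0.0000 N (compression)
  Rx@0 = -927.1700 N
  Ry@0 = +142.6351 N
  Ry@4 = +3778.0149 N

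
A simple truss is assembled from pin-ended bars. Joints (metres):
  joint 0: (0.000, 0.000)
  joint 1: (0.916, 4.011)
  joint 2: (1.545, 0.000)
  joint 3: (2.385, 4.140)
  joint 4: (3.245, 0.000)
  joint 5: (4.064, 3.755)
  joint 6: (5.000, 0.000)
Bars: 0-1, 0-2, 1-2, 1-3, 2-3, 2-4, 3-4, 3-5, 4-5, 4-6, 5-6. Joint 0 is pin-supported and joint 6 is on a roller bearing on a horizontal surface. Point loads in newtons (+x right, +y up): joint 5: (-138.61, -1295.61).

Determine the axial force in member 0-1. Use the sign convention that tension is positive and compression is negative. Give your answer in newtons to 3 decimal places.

N=7 nodes, M=11 members, R=3 reactions → 2N=14, M+R=14
member 0 (0-1): L=4.1143, (cx,cy)=(0.2226,0.9749)
member 1 (0-2): L=1.5450, (cx,cy)=(1.0000,0.0000)
member 2 (1-2): L=4.0600, (cx,cy)=(0.1549,-0.9879)
member 3 (1-3): L=1.4747, (cx,cy)=(0.9962,0.0875)
member 4 (2-3): L=4.2244, (cx,cy)=(0.1988,0.9800)
member 5 (2-4): L=1.7000, (cx,cy)=(1.0000,0.0000)
member 6 (3-4): L=4.2284, (cx,cy)=(0.2034,-0.9791)
member 7 (3-5): L=1.7226, (cx,cy)=(0.9747,-0.2235)
member 8 (4-5): L=3.8433, (cx,cy)=(0.2131,0.9770)
member 9 (4-6): L=1.7550, (cx,cy)=(1.0000,0.0000)
member 10 (5-6): L=3.8699, (cx,cy)=(0.2419,-0.9703)
solve A·x = −loads:
  F[0-1] = -355.5586 N (compression)
  F[0-2] = -59.4484 N (compression)
  F[1-2] = +339.1635 N (tension)
  F[1-3] = -132.2134 N (compression)
  F[2-3] = -341.8960 N (compression)
  F[2-4] = +61.0815 N (tension)
  F[3-4] = +420.8479 N (tension)
  F[3-5] = -292.6908 N (compression)
  F[4-5] = -421.7386 N (compression)
  F[4-6] = +236.5489 N (tension)
  F[5-6] = -978.0134 N (compression)
  Rx@0 = +138.6100 N
  Ry@0 = +346.6343 N
  Ry@6 = +948.9757 N

-355.559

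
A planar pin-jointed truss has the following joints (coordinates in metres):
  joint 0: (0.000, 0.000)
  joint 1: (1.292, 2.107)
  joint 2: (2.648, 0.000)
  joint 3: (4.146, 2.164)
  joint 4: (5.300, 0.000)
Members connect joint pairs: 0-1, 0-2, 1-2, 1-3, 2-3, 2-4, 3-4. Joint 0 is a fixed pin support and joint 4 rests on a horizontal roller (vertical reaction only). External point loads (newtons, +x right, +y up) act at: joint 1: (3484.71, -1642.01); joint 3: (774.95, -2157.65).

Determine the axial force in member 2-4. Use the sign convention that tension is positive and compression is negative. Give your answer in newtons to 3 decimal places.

N=5 nodes, M=7 members, R=3 reactions → 2N=10, M+R=10
member 0 (0-1): L=2.4716, (cx,cy)=(0.5227,0.8525)
member 1 (0-2): L=2.6480, (cx,cy)=(1.0000,0.0000)
member 2 (1-2): L=2.5056, (cx,cy)=(0.5412,-0.8409)
member 3 (1-3): L=2.8546, (cx,cy)=(0.9998,0.0200)
member 4 (2-3): L=2.6319, (cx,cy)=(0.5692,0.8222)
member 5 (2-4): L=2.6520, (cx,cy)=(1.0000,0.0000)
member 6 (3-4): L=2.4525, (cx,cy)=(0.4705,-0.8824)
solve A·x = −loads:
  F[0-1] = -11.4710 N (compression)
  F[0-2] = +4265.6564 N (tension)
  F[1-2] = -1998.2603 N (compression)
  F[1-3] = -2409.7661 N (compression)
  F[2-3] = +2043.6746 N (tension)
  F[2-4] = +2021.0364 N (tension)
  F[3-4] = -4295.0886 N (compression)
  Rx@0 = -4259.6600 N
  Ry@0 = +9.7789 N
  Ry@4 = +3789.8811 N

2021.036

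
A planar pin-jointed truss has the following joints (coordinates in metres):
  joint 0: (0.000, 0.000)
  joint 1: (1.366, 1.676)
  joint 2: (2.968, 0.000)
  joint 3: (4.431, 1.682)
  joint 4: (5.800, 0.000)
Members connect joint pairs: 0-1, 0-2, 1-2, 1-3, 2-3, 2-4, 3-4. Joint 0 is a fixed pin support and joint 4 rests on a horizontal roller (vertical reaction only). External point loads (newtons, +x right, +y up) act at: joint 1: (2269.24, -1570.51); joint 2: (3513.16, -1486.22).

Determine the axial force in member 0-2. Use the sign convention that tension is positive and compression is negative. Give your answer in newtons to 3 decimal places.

N=5 nodes, M=7 members, R=3 reactions → 2N=10, M+R=10
member 0 (0-1): L=2.1622, (cx,cy)=(0.6318,0.7752)
member 1 (0-2): L=2.9680, (cx,cy)=(1.0000,0.0000)
member 2 (1-2): L=2.3185, (cx,cy)=(0.6910,-0.7229)
member 3 (1-3): L=3.0650, (cx,cy)=(1.0000,0.0020)
member 4 (2-3): L=2.2292, (cx,cy)=(0.6563,0.7545)
member 5 (2-4): L=2.8320, (cx,cy)=(1.0000,0.0000)
member 6 (3-4): L=2.1687, (cx,cy)=(0.6313,-0.7756)
solve A·x = −loads:
  F[0-1] = -1639.1399 N (compression)
  F[0-2] = +6817.9690 N (tension)
  F[1-2] = -423.0631 N (compression)
  F[1-3] = -3012.4917 N (compression)
  F[2-3] = +2375.0854 N (tension)
  F[2-4] = +1453.7681 N (tension)
  F[3-4] = -2302.9915 N (compression)
  Rx@0 = -5782.4000 N
  Ry@0 = +1270.5811 N
  Ry@4 = +1786.1489 N

6817.969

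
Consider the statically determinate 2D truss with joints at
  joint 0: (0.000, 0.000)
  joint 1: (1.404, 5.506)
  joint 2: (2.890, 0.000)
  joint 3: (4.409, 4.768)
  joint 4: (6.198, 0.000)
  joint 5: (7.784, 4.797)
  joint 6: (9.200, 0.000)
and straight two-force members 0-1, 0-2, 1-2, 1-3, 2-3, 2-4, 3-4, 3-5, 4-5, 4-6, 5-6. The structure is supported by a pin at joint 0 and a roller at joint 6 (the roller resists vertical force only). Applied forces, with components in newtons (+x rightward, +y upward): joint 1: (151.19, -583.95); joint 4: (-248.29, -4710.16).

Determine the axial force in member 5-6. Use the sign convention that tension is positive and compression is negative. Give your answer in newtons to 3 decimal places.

-3495.836

N=7 nodes, M=11 members, R=3 reactions → 2N=14, M+R=14
member 0 (0-1): L=5.6822, (cx,cy)=(0.2471,0.9690)
member 1 (0-2): L=2.8900, (cx,cy)=(1.0000,0.0000)
member 2 (1-2): L=5.7030, (cx,cy)=(0.2606,-0.9655)
member 3 (1-3): L=3.0943, (cx,cy)=(0.9711,-0.2385)
member 4 (2-3): L=5.0041, (cx,cy)=(0.3036,0.9528)
member 5 (2-4): L=3.3080, (cx,cy)=(1.0000,0.0000)
member 6 (3-4): L=5.0926, (cx,cy)=(0.3513,-0.9363)
member 7 (3-5): L=3.3751, (cx,cy)=(1.0000,0.0086)
member 8 (4-5): L=5.0524, (cx,cy)=(0.3139,0.9495)
member 9 (4-6): L=3.0020, (cx,cy)=(1.0000,0.0000)
member 10 (5-6): L=5.0016, (cx,cy)=(0.2831,-0.9591)
solve A·x = −loads:
  F[0-1] = -2003.4157 N (compression)
  F[0-2] = +397.9199 N (tension)
  F[1-2] = +1681.7629 N (tension)
  F[1-3] = -1116.6420 N (compression)
  F[2-3] = -1704.0747 N (compression)
  F[2-4] = +1353.3996 N (tension)
  F[3-4] = +1430.4347 N (tension)
  F[3-5] = -2104.2727 N (compression)
  F[4-5] = +3550.3566 N (tension)
  F[4-6] = +989.6987 N (tension)
  F[5-6] = -3495.8355 N (compression)
  Rx@0 = +97.1000 N
  Ry@0 = +1941.2959 N
  Ry@6 = +3352.8141 N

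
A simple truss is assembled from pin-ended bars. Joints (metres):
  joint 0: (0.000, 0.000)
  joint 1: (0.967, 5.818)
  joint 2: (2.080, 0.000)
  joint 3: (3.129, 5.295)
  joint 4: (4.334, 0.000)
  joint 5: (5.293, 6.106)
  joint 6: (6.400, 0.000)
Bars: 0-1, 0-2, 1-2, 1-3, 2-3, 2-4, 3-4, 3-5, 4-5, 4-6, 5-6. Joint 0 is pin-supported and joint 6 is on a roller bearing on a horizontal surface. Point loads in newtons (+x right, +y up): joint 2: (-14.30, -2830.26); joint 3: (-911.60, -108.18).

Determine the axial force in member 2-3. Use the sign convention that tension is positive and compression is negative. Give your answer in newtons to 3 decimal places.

N=7 nodes, M=11 members, R=3 reactions → 2N=14, M+R=14
member 0 (0-1): L=5.8978, (cx,cy)=(0.1640,0.9865)
member 1 (0-2): L=2.0800, (cx,cy)=(1.0000,0.0000)
member 2 (1-2): L=5.9235, (cx,cy)=(0.1879,-0.9822)
member 3 (1-3): L=2.2244, (cx,cy)=(0.9720,-0.2351)
member 4 (2-3): L=5.3979, (cx,cy)=(0.1943,0.9809)
member 5 (2-4): L=2.2540, (cx,cy)=(1.0000,0.0000)
member 6 (3-4): L=5.4304, (cx,cy)=(0.2219,-0.9751)
member 7 (3-5): L=2.3110, (cx,cy)=(0.9364,0.3509)
member 8 (4-5): L=6.1809, (cx,cy)=(0.1552,0.9879)
member 9 (4-6): L=2.0660, (cx,cy)=(1.0000,0.0000)
member 10 (5-6): L=6.2055, (cx,cy)=(0.1784,-0.9840)
solve A·x = −loads:
  F[0-1] = -2757.2354 N (compression)
  F[0-2] = -473.8263 N (compression)
  F[1-2] = +3020.3615 N (tension)
  F[1-3] = -1048.9943 N (compression)
  F[2-3] = -138.9550 N (compression)
  F[2-4] = +134.9899 N (tension)
  F[3-4] = -254.2998 N (compression)
  F[3-5] = -83.8967 N (compression)
  F[4-5] = +250.9996 N (tension)
  F[4-6] = +39.6166 N (tension)
  F[5-6] = -222.0800 N (compression)
  Rx@0 = +925.9000 N
  Ry@0 = +2719.9222 N
  Ry@6 = +218.5178 N

-138.955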